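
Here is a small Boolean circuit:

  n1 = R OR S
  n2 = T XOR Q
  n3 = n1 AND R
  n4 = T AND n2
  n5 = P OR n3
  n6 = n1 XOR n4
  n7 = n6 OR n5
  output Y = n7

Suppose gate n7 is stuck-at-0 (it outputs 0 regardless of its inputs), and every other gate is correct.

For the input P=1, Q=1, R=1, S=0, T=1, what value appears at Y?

0

Propagate with n7 forced: n1=1, n2=0, n3=1, n4=0, n5=1, n6=1, n7=0 [stuck-at-0].
So Y = 0. (Without the fault it would be 1.)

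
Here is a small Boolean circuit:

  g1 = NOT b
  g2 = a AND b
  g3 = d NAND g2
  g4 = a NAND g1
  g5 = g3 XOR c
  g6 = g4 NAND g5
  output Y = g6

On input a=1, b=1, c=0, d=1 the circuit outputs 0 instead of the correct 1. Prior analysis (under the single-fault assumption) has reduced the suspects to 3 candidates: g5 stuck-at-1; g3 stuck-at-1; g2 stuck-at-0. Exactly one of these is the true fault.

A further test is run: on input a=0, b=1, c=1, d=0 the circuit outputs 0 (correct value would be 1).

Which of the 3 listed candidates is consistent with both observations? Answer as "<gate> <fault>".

Evaluate each candidate on input a=0, b=1, c=1, d=0:
  g5 stuck-at-1: g1=0, g2=0, g3=1, g4=1, g5=1 [stuck-at-1], g6=0 → 0 — matches
  g3 stuck-at-1: g1=0, g2=0, g3=1 [stuck-at-1], g4=1, g5=0, g6=1 → 1 — eliminated
  g2 stuck-at-0: g1=0, g2=0 [stuck-at-0], g3=1, g4=1, g5=0, g6=1 → 1 — eliminated
Only g5 stuck-at-1 reproduces the observed 0.

g5 stuck-at-1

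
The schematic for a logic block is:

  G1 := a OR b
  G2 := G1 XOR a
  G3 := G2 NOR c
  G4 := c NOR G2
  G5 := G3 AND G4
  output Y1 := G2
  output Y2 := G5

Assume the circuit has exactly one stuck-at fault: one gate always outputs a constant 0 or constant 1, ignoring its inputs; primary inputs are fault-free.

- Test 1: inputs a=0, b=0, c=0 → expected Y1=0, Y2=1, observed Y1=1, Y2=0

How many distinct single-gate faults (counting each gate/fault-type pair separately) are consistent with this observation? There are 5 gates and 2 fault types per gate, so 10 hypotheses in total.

2

Fault-free: G1=0, G2=0, G3=1, G4=1, G5=1 → Y1=0, Y2=1. Observed Y1=1, Y2=0.
  G1 stuck-at-0: output Y1=0, Y2=1 ✗
  G1 stuck-at-1: output Y1=1, Y2=0 ✓
  G2 stuck-at-0: output Y1=0, Y2=1 ✗
  G2 stuck-at-1: output Y1=1, Y2=0 ✓
  G3 stuck-at-0: output Y1=0, Y2=0 ✗
  G3 stuck-at-1: output Y1=0, Y2=1 ✗
  G4 stuck-at-0: output Y1=0, Y2=0 ✗
  G4 stuck-at-1: output Y1=0, Y2=1 ✗
  G5 stuck-at-0: output Y1=0, Y2=0 ✗
  G5 stuck-at-1: output Y1=0, Y2=1 ✗
Consistent faults: {G1 stuck-at-1, G2 stuck-at-1} — 2 in all.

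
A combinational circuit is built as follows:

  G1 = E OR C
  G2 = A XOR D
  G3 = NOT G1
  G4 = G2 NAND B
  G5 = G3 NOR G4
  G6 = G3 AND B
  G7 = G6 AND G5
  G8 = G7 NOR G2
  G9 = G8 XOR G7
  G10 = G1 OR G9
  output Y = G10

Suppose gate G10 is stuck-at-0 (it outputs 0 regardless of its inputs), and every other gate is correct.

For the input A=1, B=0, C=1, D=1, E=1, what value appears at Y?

0

Propagate with G10 forced: G1=1, G2=0, G3=0, G4=1, G5=0, G6=0, G7=0, G8=1, G9=1, G10=0 [stuck-at-0].
So Y = 0. (Without the fault it would be 1.)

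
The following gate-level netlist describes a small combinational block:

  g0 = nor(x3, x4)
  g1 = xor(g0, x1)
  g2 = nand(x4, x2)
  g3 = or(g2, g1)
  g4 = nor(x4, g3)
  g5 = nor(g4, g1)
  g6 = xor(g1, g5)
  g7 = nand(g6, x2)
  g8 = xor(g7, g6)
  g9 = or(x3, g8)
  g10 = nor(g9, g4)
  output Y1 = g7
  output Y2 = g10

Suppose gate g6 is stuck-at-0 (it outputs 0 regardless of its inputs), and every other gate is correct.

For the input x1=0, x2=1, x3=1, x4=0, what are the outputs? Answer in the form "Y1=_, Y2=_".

Y1=1, Y2=0

Propagate with g6 forced: g0=0, g1=0, g2=1, g3=1, g4=0, g5=1, g6=0 [stuck-at-0], g7=1, g8=1, g9=1, g10=0.
So the outputs are Y1=1, Y2=0. (Without the fault they would be Y1=0, Y2=0.)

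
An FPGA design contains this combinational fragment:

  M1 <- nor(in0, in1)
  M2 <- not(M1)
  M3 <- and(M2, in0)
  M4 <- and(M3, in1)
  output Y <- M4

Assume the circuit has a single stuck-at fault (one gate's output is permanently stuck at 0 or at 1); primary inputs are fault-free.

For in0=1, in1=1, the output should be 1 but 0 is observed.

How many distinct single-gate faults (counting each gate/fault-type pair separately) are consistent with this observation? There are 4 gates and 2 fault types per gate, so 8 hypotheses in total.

4

Fault-free: M1=0, M2=1, M3=1, M4=1 → 1. Observed 0.
  M1 stuck-at-0: output 1 ✗
  M1 stuck-at-1: output 0 ✓
  M2 stuck-at-0: output 0 ✓
  M2 stuck-at-1: output 1 ✗
  M3 stuck-at-0: output 0 ✓
  M3 stuck-at-1: output 1 ✗
  M4 stuck-at-0: output 0 ✓
  M4 stuck-at-1: output 1 ✗
Consistent faults: {M1 stuck-at-1, M2 stuck-at-0, M3 stuck-at-0, M4 stuck-at-0} — 4 in all.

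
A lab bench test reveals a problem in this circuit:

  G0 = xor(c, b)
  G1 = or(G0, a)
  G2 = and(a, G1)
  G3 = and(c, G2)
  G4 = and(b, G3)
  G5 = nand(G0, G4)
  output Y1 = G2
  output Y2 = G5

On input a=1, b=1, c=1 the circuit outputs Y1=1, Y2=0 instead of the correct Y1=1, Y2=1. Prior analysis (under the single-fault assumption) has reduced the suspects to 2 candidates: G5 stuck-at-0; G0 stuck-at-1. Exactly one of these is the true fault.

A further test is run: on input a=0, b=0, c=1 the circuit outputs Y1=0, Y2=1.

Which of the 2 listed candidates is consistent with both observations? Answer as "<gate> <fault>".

G0 stuck-at-1

Evaluate each candidate on input a=0, b=0, c=1:
  G5 stuck-at-0: G0=1, G1=1, G2=0, G3=0, G4=0, G5=0 [stuck-at-0] → Y1=0, Y2=0 — eliminated
  G0 stuck-at-1: G0=1 [stuck-at-1], G1=1, G2=0, G3=0, G4=0, G5=1 → Y1=0, Y2=1 — matches
Only G0 stuck-at-1 reproduces the observed Y1=0, Y2=1.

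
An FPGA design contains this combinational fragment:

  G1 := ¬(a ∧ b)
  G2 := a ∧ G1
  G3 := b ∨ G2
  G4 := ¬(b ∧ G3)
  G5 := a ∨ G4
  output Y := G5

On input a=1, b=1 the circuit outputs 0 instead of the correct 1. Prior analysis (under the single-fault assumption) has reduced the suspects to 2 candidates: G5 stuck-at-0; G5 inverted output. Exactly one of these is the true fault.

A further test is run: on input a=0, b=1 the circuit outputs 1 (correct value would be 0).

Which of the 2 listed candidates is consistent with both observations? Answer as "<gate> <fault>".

G5 inverted output

Evaluate each candidate on input a=0, b=1:
  G5 stuck-at-0: G1=1, G2=0, G3=1, G4=0, G5=0 [stuck-at-0] → 0 — eliminated
  G5 inverted output: G1=1, G2=0, G3=1, G4=0, G5=1 [inverted output] → 1 — matches
Only G5 inverted output reproduces the observed 1.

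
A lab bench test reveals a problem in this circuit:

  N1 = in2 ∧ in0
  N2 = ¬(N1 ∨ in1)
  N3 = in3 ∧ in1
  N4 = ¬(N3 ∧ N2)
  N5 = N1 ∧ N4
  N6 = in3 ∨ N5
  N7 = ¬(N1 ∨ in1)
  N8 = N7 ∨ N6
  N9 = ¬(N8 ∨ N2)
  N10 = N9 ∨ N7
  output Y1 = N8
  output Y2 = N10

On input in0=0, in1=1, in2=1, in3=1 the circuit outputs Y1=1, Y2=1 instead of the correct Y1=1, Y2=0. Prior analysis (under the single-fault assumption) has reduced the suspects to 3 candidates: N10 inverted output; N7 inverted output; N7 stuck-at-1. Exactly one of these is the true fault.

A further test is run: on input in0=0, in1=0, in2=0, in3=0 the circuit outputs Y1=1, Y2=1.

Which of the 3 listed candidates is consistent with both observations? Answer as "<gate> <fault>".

N7 stuck-at-1

Evaluate each candidate on input in0=0, in1=0, in2=0, in3=0:
  N10 inverted output: N1=0, N2=1, N3=0, N4=1, N5=0, N6=0, N7=1, N8=1, N9=0, N10=0 [inverted output] → Y1=1, Y2=0 — eliminated
  N7 inverted output: N1=0, N2=1, N3=0, N4=1, N5=0, N6=0, N7=0 [inverted output], N8=0, N9=0, N10=0 → Y1=0, Y2=0 — eliminated
  N7 stuck-at-1: N1=0, N2=1, N3=0, N4=1, N5=0, N6=0, N7=1 [stuck-at-1], N8=1, N9=0, N10=1 → Y1=1, Y2=1 — matches
Only N7 stuck-at-1 reproduces the observed Y1=1, Y2=1.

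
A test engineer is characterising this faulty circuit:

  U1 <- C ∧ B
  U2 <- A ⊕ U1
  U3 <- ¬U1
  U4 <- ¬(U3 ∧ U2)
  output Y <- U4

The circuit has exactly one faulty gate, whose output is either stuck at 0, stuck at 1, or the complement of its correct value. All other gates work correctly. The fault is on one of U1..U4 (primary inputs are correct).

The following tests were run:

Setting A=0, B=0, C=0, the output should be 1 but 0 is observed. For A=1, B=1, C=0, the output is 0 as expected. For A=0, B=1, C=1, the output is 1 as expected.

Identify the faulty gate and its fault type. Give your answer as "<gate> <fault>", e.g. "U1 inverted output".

Fault-free values for test 1 (A=0, B=0, C=0): U1=0, U2=0, U3=1, U4=1, giving Y=1. Observed 0.
Test 1: faults giving observed 0 are {U2 stuck-at-1, U2 inverted output, U4 stuck-at-0, U4 inverted output}.
Test 2 (A=1, B=1, C=0): fault-free U1=0, U2=1, U3=1, U4=0 → 0; observed 0. Eliminates U2 inverted output, U4 inverted output.
Test 3 (A=0, B=1, C=1): fault-free U1=1, U2=1, U3=0, U4=1 → 1; observed 1. Eliminates U4 stuck-at-0.
Only U2 stuck-at-1 is consistent with every test.

U2 stuck-at-1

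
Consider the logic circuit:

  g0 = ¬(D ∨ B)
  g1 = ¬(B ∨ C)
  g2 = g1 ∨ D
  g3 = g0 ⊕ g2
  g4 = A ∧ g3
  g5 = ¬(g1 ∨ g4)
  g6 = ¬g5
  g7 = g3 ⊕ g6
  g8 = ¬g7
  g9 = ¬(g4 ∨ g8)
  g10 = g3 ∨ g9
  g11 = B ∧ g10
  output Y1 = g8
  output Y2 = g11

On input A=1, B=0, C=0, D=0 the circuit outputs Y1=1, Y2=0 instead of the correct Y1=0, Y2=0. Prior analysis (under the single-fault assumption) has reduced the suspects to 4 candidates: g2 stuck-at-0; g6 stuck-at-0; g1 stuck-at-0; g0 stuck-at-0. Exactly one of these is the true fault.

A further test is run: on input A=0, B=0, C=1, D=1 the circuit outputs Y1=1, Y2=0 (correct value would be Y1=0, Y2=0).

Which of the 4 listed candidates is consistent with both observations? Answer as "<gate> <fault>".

g2 stuck-at-0

Evaluate each candidate on input A=0, B=0, C=1, D=1:
  g2 stuck-at-0: g0=0, g1=0, g2=0 [stuck-at-0], g3=0, g4=0, g5=1, g6=0, g7=0, g8=1, g9=0, g10=0, g11=0 → Y1=1, Y2=0 — matches
  g6 stuck-at-0: g0=0, g1=0, g2=1, g3=1, g4=0, g5=1, g6=0 [stuck-at-0], g7=1, g8=0, g9=1, g10=1, g11=0 → Y1=0, Y2=0 — eliminated
  g1 stuck-at-0: g0=0, g1=0 [stuck-at-0], g2=1, g3=1, g4=0, g5=1, g6=0, g7=1, g8=0, g9=1, g10=1, g11=0 → Y1=0, Y2=0 — eliminated
  g0 stuck-at-0: g0=0 [stuck-at-0], g1=0, g2=1, g3=1, g4=0, g5=1, g6=0, g7=1, g8=0, g9=1, g10=1, g11=0 → Y1=0, Y2=0 — eliminated
Only g2 stuck-at-0 reproduces the observed Y1=1, Y2=0.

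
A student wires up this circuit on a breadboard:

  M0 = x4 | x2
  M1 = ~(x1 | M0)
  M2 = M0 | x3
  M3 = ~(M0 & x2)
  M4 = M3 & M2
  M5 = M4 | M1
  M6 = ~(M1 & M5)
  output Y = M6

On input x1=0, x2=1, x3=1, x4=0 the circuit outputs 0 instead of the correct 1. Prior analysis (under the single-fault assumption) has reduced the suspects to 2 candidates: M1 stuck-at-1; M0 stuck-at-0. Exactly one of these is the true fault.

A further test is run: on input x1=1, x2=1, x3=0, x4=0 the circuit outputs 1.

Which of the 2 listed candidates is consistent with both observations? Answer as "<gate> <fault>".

Evaluate each candidate on input x1=1, x2=1, x3=0, x4=0:
  M1 stuck-at-1: M0=1, M1=1 [stuck-at-1], M2=1, M3=0, M4=0, M5=1, M6=0 → 0 — eliminated
  M0 stuck-at-0: M0=0 [stuck-at-0], M1=0, M2=0, M3=1, M4=0, M5=0, M6=1 → 1 — matches
Only M0 stuck-at-0 reproduces the observed 1.

M0 stuck-at-0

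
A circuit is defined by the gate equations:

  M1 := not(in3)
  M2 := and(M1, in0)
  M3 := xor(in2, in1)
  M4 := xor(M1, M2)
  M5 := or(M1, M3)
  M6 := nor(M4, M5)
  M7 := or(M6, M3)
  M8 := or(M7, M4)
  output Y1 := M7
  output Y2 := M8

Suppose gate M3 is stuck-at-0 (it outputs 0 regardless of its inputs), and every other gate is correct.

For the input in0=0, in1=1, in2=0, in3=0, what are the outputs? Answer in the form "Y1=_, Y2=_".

Y1=0, Y2=1

Propagate with M3 forced: M1=1, M2=0, M3=0 [stuck-at-0], M4=1, M5=1, M6=0, M7=0, M8=1.
So the outputs are Y1=0, Y2=1. (Without the fault they would be Y1=1, Y2=1.)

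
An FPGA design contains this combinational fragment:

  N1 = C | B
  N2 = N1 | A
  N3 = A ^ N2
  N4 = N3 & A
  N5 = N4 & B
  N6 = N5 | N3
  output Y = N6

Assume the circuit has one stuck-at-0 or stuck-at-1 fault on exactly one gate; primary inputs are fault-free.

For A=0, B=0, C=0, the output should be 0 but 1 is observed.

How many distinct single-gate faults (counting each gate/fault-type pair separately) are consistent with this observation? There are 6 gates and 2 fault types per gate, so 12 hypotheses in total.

5

Fault-free: N1=0, N2=0, N3=0, N4=0, N5=0, N6=0 → 0. Observed 1.
  N1 stuck-at-0: output 0 ✗
  N1 stuck-at-1: output 1 ✓
  N2 stuck-at-0: output 0 ✗
  N2 stuck-at-1: output 1 ✓
  N3 stuck-at-0: output 0 ✗
  N3 stuck-at-1: output 1 ✓
  N4 stuck-at-0: output 0 ✗
  N4 stuck-at-1: output 0 ✗
  N5 stuck-at-0: output 0 ✗
  N5 stuck-at-1: output 1 ✓
  N6 stuck-at-0: output 0 ✗
  N6 stuck-at-1: output 1 ✓
Consistent faults: {N1 stuck-at-1, N2 stuck-at-1, N3 stuck-at-1, N5 stuck-at-1, N6 stuck-at-1} — 5 in all.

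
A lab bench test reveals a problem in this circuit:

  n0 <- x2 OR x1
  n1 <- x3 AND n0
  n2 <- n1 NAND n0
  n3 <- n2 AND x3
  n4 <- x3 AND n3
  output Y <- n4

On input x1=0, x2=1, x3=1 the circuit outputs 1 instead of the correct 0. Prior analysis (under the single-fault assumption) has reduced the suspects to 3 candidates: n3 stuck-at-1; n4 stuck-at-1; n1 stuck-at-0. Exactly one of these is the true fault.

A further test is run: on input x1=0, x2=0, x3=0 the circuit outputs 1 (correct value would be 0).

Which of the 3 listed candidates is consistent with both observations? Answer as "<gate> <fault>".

n4 stuck-at-1

Evaluate each candidate on input x1=0, x2=0, x3=0:
  n3 stuck-at-1: n0=0, n1=0, n2=1, n3=1 [stuck-at-1], n4=0 → 0 — eliminated
  n4 stuck-at-1: n0=0, n1=0, n2=1, n3=0, n4=1 [stuck-at-1] → 1 — matches
  n1 stuck-at-0: n0=0, n1=0 [stuck-at-0], n2=1, n3=0, n4=0 → 0 — eliminated
Only n4 stuck-at-1 reproduces the observed 1.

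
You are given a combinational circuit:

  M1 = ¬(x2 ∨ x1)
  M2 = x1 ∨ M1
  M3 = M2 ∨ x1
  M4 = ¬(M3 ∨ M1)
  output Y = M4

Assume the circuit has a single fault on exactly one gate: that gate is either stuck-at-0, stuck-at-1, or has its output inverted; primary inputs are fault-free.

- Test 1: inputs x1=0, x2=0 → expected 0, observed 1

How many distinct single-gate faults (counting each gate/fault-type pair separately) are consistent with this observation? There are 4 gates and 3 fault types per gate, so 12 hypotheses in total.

4

Fault-free: M1=1, M2=1, M3=1, M4=0 → 0. Observed 1.
  M1 stuck-at-0: output 1 ✓
  M1 stuck-at-1: output 0 ✗
  M1 inverted output: output 1 ✓
  M2 stuck-at-0: output 0 ✗
  M2 stuck-at-1: output 0 ✗
  M2 inverted output: output 0 ✗
  M3 stuck-at-0: output 0 ✗
  M3 stuck-at-1: output 0 ✗
  M3 inverted output: output 0 ✗
  M4 stuck-at-0: output 0 ✗
  M4 stuck-at-1: output 1 ✓
  M4 inverted output: output 1 ✓
Consistent faults: {M1 stuck-at-0, M1 inverted output, M4 stuck-at-1, M4 inverted output} — 4 in all.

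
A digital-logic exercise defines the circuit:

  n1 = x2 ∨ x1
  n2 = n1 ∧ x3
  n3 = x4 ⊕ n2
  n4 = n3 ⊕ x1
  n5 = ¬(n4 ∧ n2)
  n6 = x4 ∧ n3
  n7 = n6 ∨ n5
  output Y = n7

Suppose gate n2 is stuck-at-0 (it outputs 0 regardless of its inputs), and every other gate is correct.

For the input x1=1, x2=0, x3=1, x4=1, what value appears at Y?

1

Propagate with n2 forced: n1=1, n2=0 [stuck-at-0], n3=1, n4=0, n5=1, n6=1, n7=1.
So Y = 1. (Without the fault it would be 0.)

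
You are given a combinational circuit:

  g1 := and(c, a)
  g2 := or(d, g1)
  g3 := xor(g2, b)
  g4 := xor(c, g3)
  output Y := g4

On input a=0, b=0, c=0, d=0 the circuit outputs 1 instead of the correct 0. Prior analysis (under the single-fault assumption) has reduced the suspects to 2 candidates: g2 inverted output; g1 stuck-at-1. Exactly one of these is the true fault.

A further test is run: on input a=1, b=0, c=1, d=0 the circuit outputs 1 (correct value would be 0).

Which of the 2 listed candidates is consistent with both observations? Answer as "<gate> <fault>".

g2 inverted output

Evaluate each candidate on input a=1, b=0, c=1, d=0:
  g2 inverted output: g1=1, g2=0 [inverted output], g3=0, g4=1 → 1 — matches
  g1 stuck-at-1: g1=1 [stuck-at-1], g2=1, g3=1, g4=0 → 0 — eliminated
Only g2 inverted output reproduces the observed 1.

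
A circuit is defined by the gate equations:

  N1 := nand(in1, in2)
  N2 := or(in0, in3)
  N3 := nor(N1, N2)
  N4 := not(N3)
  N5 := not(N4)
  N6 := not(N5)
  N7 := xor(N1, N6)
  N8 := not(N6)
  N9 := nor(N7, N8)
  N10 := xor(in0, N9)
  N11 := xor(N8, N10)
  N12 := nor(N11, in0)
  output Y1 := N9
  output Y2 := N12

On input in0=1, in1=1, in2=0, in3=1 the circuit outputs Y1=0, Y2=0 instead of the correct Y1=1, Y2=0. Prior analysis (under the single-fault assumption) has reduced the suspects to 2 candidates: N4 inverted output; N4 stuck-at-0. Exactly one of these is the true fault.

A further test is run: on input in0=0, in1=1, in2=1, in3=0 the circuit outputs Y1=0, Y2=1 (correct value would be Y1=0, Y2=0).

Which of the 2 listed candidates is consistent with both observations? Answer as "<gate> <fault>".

Evaluate each candidate on input in0=0, in1=1, in2=1, in3=0:
  N4 inverted output: N1=0, N2=0, N3=1, N4=1 [inverted output], N5=0, N6=1, N7=1, N8=0, N9=0, N10=0, N11=0, N12=1 → Y1=0, Y2=1 — matches
  N4 stuck-at-0: N1=0, N2=0, N3=1, N4=0 [stuck-at-0], N5=1, N6=0, N7=0, N8=1, N9=0, N10=0, N11=1, N12=0 → Y1=0, Y2=0 — eliminated
Only N4 inverted output reproduces the observed Y1=0, Y2=1.

N4 inverted output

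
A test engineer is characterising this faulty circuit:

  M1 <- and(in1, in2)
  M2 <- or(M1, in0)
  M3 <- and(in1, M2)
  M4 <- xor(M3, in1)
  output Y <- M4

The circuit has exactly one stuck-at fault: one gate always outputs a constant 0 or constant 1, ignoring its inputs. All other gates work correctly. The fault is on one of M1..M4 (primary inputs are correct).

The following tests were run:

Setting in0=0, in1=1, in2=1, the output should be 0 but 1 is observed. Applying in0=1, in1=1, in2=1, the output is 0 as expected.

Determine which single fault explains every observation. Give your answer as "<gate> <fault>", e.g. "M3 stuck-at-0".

M1 stuck-at-0

Fault-free values for test 1 (in0=0, in1=1, in2=1): M1=1, M2=1, M3=1, M4=0, giving Y=0. Observed 1.
Test 1: faults giving observed 1 are {M1 stuck-at-0, M2 stuck-at-0, M3 stuck-at-0, M4 stuck-at-1}.
Test 2 (in0=1, in1=1, in2=1): fault-free M1=1, M2=1, M3=1, M4=0 → 0; observed 0. Eliminates M2 stuck-at-0, M3 stuck-at-0, M4 stuck-at-1.
Only M1 stuck-at-0 is consistent with every test.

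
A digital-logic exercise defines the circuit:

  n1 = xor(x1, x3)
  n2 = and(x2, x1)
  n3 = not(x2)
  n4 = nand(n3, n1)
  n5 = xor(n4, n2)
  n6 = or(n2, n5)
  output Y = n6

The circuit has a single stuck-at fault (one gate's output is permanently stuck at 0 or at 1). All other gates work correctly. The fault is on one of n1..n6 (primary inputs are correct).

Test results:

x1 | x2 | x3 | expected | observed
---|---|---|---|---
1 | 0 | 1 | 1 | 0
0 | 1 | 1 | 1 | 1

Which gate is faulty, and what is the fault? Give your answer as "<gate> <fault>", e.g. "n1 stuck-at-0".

Fault-free values for test 1 (x1=1, x2=0, x3=1): n1=0, n2=0, n3=1, n4=1, n5=1, n6=1, giving Y=1. Observed 0.
Test 1: faults giving observed 0 are {n1 stuck-at-1, n4 stuck-at-0, n5 stuck-at-0, n6 stuck-at-0}.
Test 2 (x1=0, x2=1, x3=1): fault-free n1=1, n2=0, n3=0, n4=1, n5=1, n6=1 → 1; observed 1. Eliminates n4 stuck-at-0, n5 stuck-at-0, n6 stuck-at-0.
Only n1 stuck-at-1 is consistent with every test.

n1 stuck-at-1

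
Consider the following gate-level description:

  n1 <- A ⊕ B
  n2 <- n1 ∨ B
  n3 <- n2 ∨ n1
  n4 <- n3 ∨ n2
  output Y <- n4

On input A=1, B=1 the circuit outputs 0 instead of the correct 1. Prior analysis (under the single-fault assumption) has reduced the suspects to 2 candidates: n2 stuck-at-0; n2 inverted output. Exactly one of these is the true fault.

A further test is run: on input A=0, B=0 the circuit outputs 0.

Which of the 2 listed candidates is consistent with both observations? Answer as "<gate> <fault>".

Evaluate each candidate on input A=0, B=0:
  n2 stuck-at-0: n1=0, n2=0 [stuck-at-0], n3=0, n4=0 → 0 — matches
  n2 inverted output: n1=0, n2=1 [inverted output], n3=1, n4=1 → 1 — eliminated
Only n2 stuck-at-0 reproduces the observed 0.

n2 stuck-at-0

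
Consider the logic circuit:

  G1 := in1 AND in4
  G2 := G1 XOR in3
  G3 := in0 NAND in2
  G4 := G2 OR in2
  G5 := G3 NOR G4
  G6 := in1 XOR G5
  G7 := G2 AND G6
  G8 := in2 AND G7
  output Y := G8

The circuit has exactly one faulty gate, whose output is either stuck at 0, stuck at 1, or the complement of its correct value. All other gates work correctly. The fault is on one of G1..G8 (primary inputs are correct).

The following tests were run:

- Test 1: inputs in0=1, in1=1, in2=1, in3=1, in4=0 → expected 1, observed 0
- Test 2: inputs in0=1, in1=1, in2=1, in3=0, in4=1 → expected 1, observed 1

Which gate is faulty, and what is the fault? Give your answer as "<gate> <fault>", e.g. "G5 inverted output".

Fault-free values for test 1 (in0=1, in1=1, in2=1, in3=1, in4=0): G1=0, G2=1, G3=0, G4=1, G5=0, G6=1, G7=1, G8=1, giving Y=1. Observed 0.
Test 1: faults giving observed 0 are {G1 stuck-at-1, G1 inverted output, G2 stuck-at-0, G2 inverted output, G4 stuck-at-0, G4 inverted output, G5 stuck-at-1, G5 inverted output, G6 stuck-at-0, G6 inverted output, G7 stuck-at-0, G7 inverted output, G8 stuck-at-0, G8 inverted output}.
Test 2 (in0=1, in1=1, in2=1, in3=0, in4=1): fault-free G1=1, G2=1, G3=0, G4=1, G5=0, G6=1, G7=1, G8=1 → 1; observed 1. Eliminates G1 inverted output, G2 stuck-at-0, G2 inverted output, G4 stuck-at-0, G4 inverted output, G5 stuck-at-1, G5 inverted output, G6 stuck-at-0, G6 inverted output, G7 stuck-at-0, G7 inverted output, G8 stuck-at-0, G8 inverted output.
Only G1 stuck-at-1 is consistent with every test.

G1 stuck-at-1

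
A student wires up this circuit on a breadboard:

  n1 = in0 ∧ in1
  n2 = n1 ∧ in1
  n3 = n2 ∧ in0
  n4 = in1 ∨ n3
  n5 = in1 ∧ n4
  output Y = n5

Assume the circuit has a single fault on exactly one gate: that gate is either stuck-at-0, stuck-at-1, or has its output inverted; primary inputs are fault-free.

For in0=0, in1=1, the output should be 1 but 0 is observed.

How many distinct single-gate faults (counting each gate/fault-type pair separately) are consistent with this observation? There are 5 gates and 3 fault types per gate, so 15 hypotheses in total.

Fault-free: n1=0, n2=0, n3=0, n4=1, n5=1 → 1. Observed 0.
  n1: none of the 3 fault types match ✗
  n2: none of the 3 fault types match ✗
  n3: none of the 3 fault types match ✗
  n4: stuck-at-0, inverted output ✓; others ✗
  n5: stuck-at-0, inverted output ✓; others ✗
Consistent faults: {n4 stuck-at-0, n4 inverted output, n5 stuck-at-0, n5 inverted output} — 4 in all.

4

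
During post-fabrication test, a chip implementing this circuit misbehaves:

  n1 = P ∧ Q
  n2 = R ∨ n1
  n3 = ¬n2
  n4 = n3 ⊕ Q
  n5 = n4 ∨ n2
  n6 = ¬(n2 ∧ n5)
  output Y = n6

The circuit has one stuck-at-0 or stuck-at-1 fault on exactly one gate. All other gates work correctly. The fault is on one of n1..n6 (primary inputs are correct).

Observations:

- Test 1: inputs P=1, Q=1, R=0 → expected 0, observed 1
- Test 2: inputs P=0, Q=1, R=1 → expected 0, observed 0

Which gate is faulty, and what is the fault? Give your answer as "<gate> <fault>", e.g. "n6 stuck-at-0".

Fault-free values for test 1 (P=1, Q=1, R=0): n1=1, n2=1, n3=0, n4=1, n5=1, n6=0, giving Y=0. Observed 1.
Test 1: faults giving observed 1 are {n1 stuck-at-0, n2 stuck-at-0, n5 stuck-at-0, n6 stuck-at-1}.
Test 2 (P=0, Q=1, R=1): fault-free n1=0, n2=1, n3=0, n4=1, n5=1, n6=0 → 0; observed 0. Eliminates n2 stuck-at-0, n5 stuck-at-0, n6 stuck-at-1.
Only n1 stuck-at-0 is consistent with every test.

n1 stuck-at-0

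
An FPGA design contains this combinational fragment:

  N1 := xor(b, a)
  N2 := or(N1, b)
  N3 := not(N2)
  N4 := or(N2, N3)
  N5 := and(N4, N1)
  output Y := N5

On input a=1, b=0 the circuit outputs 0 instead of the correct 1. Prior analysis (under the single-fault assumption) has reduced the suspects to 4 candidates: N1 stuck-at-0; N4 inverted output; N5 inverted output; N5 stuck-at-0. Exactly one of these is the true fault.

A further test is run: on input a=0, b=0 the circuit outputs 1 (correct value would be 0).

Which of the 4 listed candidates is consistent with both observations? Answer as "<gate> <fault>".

Evaluate each candidate on input a=0, b=0:
  N1 stuck-at-0: N1=0 [stuck-at-0], N2=0, N3=1, N4=1, N5=0 → 0 — eliminated
  N4 inverted output: N1=0, N2=0, N3=1, N4=0 [inverted output], N5=0 → 0 — eliminated
  N5 inverted output: N1=0, N2=0, N3=1, N4=1, N5=1 [inverted output] → 1 — matches
  N5 stuck-at-0: N1=0, N2=0, N3=1, N4=1, N5=0 [stuck-at-0] → 0 — eliminated
Only N5 inverted output reproduces the observed 1.

N5 inverted output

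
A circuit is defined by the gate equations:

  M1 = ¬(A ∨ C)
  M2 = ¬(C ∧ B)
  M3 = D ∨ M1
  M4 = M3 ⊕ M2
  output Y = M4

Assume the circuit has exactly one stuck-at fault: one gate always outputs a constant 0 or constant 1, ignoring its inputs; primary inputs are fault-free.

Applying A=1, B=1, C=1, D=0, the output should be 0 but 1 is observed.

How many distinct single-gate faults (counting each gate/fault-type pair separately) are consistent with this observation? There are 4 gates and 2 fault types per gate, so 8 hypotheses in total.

4

Fault-free: M1=0, M2=0, M3=0, M4=0 → 0. Observed 1.
  M1 stuck-at-0: output 0 ✗
  M1 stuck-at-1: output 1 ✓
  M2 stuck-at-0: output 0 ✗
  M2 stuck-at-1: output 1 ✓
  M3 stuck-at-0: output 0 ✗
  M3 stuck-at-1: output 1 ✓
  M4 stuck-at-0: output 0 ✗
  M4 stuck-at-1: output 1 ✓
Consistent faults: {M1 stuck-at-1, M2 stuck-at-1, M3 stuck-at-1, M4 stuck-at-1} — 4 in all.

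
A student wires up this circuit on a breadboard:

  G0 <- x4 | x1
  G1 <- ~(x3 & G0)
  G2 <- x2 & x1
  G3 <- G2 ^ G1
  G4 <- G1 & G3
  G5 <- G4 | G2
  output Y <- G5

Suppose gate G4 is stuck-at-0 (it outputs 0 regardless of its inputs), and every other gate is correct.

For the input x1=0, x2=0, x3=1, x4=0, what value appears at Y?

0

Propagate with G4 forced: G0=0, G1=1, G2=0, G3=1, G4=0 [stuck-at-0], G5=0.
So Y = 0. (Without the fault it would be 1.)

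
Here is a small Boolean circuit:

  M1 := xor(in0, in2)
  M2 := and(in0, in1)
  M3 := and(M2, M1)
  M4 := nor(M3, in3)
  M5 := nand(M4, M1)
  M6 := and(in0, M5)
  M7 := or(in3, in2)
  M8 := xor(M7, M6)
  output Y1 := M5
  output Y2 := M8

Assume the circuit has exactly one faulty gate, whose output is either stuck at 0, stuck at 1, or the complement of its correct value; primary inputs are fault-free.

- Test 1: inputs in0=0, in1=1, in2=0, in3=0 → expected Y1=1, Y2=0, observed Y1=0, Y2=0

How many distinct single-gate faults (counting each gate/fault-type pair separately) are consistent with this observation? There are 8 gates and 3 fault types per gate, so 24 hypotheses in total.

Fault-free: M1=0, M2=0, M3=0, M4=1, M5=1, M6=0, M7=0, M8=0 → Y1=1, Y2=0. Observed Y1=0, Y2=0.
  M1: stuck-at-1, inverted output ✓; others ✗
  M2: none of the 3 fault types match ✗
  M3: none of the 3 fault types match ✗
  M4: none of the 3 fault types match ✗
  M5: stuck-at-0, inverted output ✓; others ✗
  M6: none of the 3 fault types match ✗
  M7: none of the 3 fault types match ✗
  M8: none of the 3 fault types match ✗
Consistent faults: {M1 stuck-at-1, M1 inverted output, M5 stuck-at-0, M5 inverted output} — 4 in all.

4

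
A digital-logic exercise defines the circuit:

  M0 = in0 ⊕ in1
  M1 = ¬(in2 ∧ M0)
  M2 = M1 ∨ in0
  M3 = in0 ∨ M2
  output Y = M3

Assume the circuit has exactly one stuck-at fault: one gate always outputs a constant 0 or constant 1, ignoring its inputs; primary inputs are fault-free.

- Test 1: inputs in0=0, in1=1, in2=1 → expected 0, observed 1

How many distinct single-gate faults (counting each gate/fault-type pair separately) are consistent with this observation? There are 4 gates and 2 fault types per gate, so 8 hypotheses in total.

Fault-free: M0=1, M1=0, M2=0, M3=0 → 0. Observed 1.
  M0 stuck-at-0: output 1 ✓
  M0 stuck-at-1: output 0 ✗
  M1 stuck-at-0: output 0 ✗
  M1 stuck-at-1: output 1 ✓
  M2 stuck-at-0: output 0 ✗
  M2 stuck-at-1: output 1 ✓
  M3 stuck-at-0: output 0 ✗
  M3 stuck-at-1: output 1 ✓
Consistent faults: {M0 stuck-at-0, M1 stuck-at-1, M2 stuck-at-1, M3 stuck-at-1} — 4 in all.

4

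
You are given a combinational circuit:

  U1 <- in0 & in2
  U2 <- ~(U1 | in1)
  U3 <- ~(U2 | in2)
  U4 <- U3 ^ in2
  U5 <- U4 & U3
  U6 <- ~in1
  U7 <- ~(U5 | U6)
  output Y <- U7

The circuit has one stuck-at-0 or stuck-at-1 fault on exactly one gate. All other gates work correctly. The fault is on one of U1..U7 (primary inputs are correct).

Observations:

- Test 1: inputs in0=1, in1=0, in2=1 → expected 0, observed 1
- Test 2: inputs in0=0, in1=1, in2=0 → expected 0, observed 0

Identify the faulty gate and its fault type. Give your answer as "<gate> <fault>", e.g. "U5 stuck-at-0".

Fault-free values for test 1 (in0=1, in1=0, in2=1): U1=1, U2=0, U3=0, U4=1, U5=0, U6=1, U7=0, giving Y=0. Observed 1.
Test 1: faults giving observed 1 are {U6 stuck-at-0, U7 stuck-at-1}.
Test 2 (in0=0, in1=1, in2=0): fault-free U1=0, U2=0, U3=1, U4=1, U5=1, U6=0, U7=0 → 0; observed 0. Eliminates U7 stuck-at-1.
Only U6 stuck-at-0 is consistent with every test.

U6 stuck-at-0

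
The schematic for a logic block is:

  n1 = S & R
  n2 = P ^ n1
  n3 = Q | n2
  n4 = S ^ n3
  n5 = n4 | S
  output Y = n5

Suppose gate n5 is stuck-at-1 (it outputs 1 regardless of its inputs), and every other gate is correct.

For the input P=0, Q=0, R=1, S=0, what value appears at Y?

Propagate with n5 forced: n1=0, n2=0, n3=0, n4=0, n5=1 [stuck-at-1].
So Y = 1. (Without the fault it would be 0.)

1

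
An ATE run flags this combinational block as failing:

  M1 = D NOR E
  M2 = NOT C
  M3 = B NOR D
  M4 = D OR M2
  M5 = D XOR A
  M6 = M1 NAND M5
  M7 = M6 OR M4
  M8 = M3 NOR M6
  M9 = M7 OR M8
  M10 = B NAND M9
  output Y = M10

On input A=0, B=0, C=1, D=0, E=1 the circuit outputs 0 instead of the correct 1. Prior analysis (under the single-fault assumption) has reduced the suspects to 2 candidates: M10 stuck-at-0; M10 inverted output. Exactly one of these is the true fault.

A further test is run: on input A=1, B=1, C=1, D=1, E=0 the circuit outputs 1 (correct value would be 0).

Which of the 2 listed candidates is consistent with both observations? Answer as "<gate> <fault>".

M10 inverted output

Evaluate each candidate on input A=1, B=1, C=1, D=1, E=0:
  M10 stuck-at-0: M1=0, M2=0, M3=0, M4=1, M5=0, M6=1, M7=1, M8=0, M9=1, M10=0 [stuck-at-0] → 0 — eliminated
  M10 inverted output: M1=0, M2=0, M3=0, M4=1, M5=0, M6=1, M7=1, M8=0, M9=1, M10=1 [inverted output] → 1 — matches
Only M10 inverted output reproduces the observed 1.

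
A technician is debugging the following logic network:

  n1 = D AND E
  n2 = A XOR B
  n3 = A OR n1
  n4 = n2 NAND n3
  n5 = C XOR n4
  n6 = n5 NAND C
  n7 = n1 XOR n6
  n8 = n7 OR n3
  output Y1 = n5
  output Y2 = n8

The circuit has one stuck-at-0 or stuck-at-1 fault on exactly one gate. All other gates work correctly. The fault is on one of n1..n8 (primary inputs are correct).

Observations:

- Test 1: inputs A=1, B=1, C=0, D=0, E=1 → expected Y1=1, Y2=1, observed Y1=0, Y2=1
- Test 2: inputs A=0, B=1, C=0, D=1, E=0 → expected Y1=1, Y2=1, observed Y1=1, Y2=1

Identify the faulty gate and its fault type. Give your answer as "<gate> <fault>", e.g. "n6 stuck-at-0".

n2 stuck-at-1

Fault-free values for test 1 (A=1, B=1, C=0, D=0, E=1): n1=0, n2=0, n3=1, n4=1, n5=1, n6=1, n7=1, n8=1, giving Y1=1, Y2=1. Observed Y1=0, Y2=1.
Test 1: faults giving observed Y1=0, Y2=1 are {n2 stuck-at-1, n4 stuck-at-0, n5 stuck-at-0}.
Test 2 (A=0, B=1, C=0, D=1, E=0): fault-free n1=0, n2=1, n3=0, n4=1, n5=1, n6=1, n7=1, n8=1 → Y1=1, Y2=1; observed Y1=1, Y2=1. Eliminates n4 stuck-at-0, n5 stuck-at-0.
Only n2 stuck-at-1 is consistent with every test.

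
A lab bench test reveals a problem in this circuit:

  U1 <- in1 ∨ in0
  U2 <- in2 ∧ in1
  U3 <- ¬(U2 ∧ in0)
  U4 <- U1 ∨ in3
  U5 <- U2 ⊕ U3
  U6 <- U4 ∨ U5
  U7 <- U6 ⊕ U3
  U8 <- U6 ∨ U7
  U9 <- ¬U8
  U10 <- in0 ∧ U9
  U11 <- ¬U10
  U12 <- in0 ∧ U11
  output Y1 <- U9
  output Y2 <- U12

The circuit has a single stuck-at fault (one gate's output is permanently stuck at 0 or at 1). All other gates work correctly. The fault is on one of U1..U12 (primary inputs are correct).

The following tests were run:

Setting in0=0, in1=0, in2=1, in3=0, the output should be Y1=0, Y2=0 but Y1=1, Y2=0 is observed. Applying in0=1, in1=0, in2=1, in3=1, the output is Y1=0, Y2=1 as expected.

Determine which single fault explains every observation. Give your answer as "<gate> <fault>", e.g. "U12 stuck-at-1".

Fault-free values for test 1 (in0=0, in1=0, in2=1, in3=0): U1=0, U2=0, U3=1, U4=0, U5=1, U6=1, U7=0, U8=1, U9=0, U10=0, U11=1, U12=0, giving Y1=0, Y2=0. Observed Y1=1, Y2=0.
Test 1: faults giving observed Y1=1, Y2=0 are {U3 stuck-at-0, U8 stuck-at-0, U9 stuck-at-1}.
Test 2 (in0=1, in1=0, in2=1, in3=1): fault-free U1=1, U2=0, U3=1, U4=1, U5=1, U6=1, U7=0, U8=1, U9=0, U10=0, U11=1, U12=1 → Y1=0, Y2=1; observed Y1=0, Y2=1. Eliminates U8 stuck-at-0, U9 stuck-at-1.
Only U3 stuck-at-0 is consistent with every test.

U3 stuck-at-0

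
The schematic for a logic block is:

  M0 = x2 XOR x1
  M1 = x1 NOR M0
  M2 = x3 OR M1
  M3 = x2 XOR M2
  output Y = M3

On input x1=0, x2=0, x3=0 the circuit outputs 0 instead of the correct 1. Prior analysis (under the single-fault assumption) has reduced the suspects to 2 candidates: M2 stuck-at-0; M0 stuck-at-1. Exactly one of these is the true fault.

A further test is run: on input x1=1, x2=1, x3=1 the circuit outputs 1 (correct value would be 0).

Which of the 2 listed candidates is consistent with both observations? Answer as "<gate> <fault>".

M2 stuck-at-0

Evaluate each candidate on input x1=1, x2=1, x3=1:
  M2 stuck-at-0: M0=0, M1=0, M2=0 [stuck-at-0], M3=1 → 1 — matches
  M0 stuck-at-1: M0=1 [stuck-at-1], M1=0, M2=1, M3=0 → 0 — eliminated
Only M2 stuck-at-0 reproduces the observed 1.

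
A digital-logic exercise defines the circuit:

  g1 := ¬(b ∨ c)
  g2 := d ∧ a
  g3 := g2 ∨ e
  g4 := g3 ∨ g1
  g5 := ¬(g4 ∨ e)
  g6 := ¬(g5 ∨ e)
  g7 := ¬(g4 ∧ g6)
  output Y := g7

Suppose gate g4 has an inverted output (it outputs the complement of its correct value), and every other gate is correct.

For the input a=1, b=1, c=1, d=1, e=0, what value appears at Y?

1

Propagate with g4 forced: g1=0, g2=1, g3=1, g4=0 [inverted output], g5=1, g6=0, g7=1.
So Y = 1. (Without the fault it would be 0.)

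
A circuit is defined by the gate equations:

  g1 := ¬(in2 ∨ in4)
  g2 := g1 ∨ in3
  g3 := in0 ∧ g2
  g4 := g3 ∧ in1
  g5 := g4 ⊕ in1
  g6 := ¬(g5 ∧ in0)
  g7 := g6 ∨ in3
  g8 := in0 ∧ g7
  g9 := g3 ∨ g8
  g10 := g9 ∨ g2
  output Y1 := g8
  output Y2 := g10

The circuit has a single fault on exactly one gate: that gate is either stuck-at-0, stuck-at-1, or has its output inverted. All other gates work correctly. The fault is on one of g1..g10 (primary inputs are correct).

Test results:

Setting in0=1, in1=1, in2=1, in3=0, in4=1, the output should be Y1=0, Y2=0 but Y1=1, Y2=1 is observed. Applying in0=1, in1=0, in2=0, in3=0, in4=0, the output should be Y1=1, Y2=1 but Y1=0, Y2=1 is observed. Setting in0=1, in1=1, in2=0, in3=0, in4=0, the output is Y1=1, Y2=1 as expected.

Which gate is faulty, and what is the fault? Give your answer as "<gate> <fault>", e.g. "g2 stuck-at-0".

Fault-free values for test 1 (in0=1, in1=1, in2=1, in3=0, in4=1): g1=0, g2=0, g3=0, g4=0, g5=1, g6=0, g7=0, g8=0, g9=0, g10=0, giving Y1=0, Y2=0. Observed Y1=1, Y2=1.
Test 1: faults giving observed Y1=1, Y2=1 are {g1 stuck-at-1, g1 inverted output, g2 stuck-at-1, g2 inverted output, g3 stuck-at-1, g3 inverted output, g4 stuck-at-1, g4 inverted output, g5 stuck-at-0, g5 inverted output, g6 stuck-at-1, g6 inverted output, g7 stuck-at-1, g7 inverted output, g8 stuck-at-1, g8 inverted output}.
Test 2 (in0=1, in1=0, in2=0, in3=0, in4=0): fault-free g1=1, g2=1, g3=1, g4=0, g5=0, g6=1, g7=1, g8=1, g9=1, g10=1 → Y1=1, Y2=1; observed Y1=0, Y2=1. Eliminates g1 stuck-at-1, g1 inverted output, g2 stuck-at-1, g2 inverted output, g3 stuck-at-1, g3 inverted output, g5 stuck-at-0, g6 stuck-at-1, g7 stuck-at-1, g8 stuck-at-1.
Test 3 (in0=1, in1=1, in2=0, in3=0, in4=0): fault-free g1=1, g2=1, g3=1, g4=1, g5=0, g6=1, g7=1, g8=1, g9=1, g10=1 → Y1=1, Y2=1; observed Y1=1, Y2=1. Eliminates g4 inverted output, g5 inverted output, g6 inverted output, g7 inverted output, g8 inverted output.
Only g4 stuck-at-1 is consistent with every test.

g4 stuck-at-1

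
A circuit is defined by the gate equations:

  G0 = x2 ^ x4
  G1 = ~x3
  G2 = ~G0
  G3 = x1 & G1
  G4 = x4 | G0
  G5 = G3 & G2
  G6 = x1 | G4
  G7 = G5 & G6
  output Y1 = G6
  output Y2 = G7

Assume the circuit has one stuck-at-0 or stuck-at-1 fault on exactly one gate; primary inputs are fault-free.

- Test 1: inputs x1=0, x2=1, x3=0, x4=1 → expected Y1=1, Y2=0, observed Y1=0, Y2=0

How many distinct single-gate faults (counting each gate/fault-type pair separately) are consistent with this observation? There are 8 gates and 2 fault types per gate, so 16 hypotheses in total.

2

Fault-free: G0=0, G1=1, G2=1, G3=0, G4=1, G5=0, G6=1, G7=0 → Y1=1, Y2=0. Observed Y1=0, Y2=0.
  G0: none of the 2 fault types match ✗
  G1: none of the 2 fault types match ✗
  G2: none of the 2 fault types match ✗
  G3: none of the 2 fault types match ✗
  G4: stuck-at-0 ✓; others ✗
  G5: none of the 2 fault types match ✗
  G6: stuck-at-0 ✓; others ✗
  G7: none of the 2 fault types match ✗
Consistent faults: {G4 stuck-at-0, G6 stuck-at-0} — 2 in all.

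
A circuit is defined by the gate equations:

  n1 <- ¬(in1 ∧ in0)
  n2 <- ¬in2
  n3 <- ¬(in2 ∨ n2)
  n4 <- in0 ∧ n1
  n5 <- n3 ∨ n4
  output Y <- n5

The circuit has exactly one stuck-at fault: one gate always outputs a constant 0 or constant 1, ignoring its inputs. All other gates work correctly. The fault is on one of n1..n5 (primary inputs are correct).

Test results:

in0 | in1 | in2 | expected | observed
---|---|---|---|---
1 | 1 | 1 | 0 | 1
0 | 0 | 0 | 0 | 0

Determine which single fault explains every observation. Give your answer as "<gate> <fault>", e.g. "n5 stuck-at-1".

n1 stuck-at-1

Fault-free values for test 1 (in0=1, in1=1, in2=1): n1=0, n2=0, n3=0, n4=0, n5=0, giving Y=0. Observed 1.
Test 1: faults giving observed 1 are {n1 stuck-at-1, n3 stuck-at-1, n4 stuck-at-1, n5 stuck-at-1}.
Test 2 (in0=0, in1=0, in2=0): fault-free n1=1, n2=1, n3=0, n4=0, n5=0 → 0; observed 0. Eliminates n3 stuck-at-1, n4 stuck-at-1, n5 stuck-at-1.
Only n1 stuck-at-1 is consistent with every test.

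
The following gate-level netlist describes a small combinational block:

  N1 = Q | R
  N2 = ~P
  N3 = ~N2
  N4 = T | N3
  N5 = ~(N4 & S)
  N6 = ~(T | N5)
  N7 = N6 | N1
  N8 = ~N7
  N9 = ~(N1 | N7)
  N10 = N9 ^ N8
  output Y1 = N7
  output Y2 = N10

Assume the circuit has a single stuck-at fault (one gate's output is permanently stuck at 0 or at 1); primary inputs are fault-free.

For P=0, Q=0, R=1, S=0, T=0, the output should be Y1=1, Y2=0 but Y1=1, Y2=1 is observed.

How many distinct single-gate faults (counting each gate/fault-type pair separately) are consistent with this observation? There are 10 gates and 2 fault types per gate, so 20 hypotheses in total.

3

Fault-free: N1=1, N2=1, N3=0, N4=0, N5=1, N6=0, N7=1, N8=0, N9=0, N10=0 → Y1=1, Y2=0. Observed Y1=1, Y2=1.
  N1: none of the 2 fault types match ✗
  N2: none of the 2 fault types match ✗
  N3: none of the 2 fault types match ✗
  N4: none of the 2 fault types match ✗
  N5: none of the 2 fault types match ✗
  N6: none of the 2 fault types match ✗
  N7: none of the 2 fault types match ✗
  N8: stuck-at-1 ✓; others ✗
  N9: stuck-at-1 ✓; others ✗
  N10: stuck-at-1 ✓; others ✗
Consistent faults: {N8 stuck-at-1, N9 stuck-at-1, N10 stuck-at-1} — 3 in all.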